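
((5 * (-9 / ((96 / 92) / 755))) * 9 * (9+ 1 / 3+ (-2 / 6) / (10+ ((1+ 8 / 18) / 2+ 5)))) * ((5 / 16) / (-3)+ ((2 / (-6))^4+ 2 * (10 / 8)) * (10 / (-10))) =1163856391975 / 163008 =7139872.84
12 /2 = 6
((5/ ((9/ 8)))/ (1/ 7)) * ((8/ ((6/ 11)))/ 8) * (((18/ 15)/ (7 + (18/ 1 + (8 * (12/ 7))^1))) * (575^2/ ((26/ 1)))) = 712827500/ 31707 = 22481.71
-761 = -761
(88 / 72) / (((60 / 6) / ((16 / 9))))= 88 / 405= 0.22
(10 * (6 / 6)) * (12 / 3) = 40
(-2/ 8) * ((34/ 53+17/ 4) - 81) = 16135/ 848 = 19.03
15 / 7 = 2.14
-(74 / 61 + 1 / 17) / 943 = -1319 / 977891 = -0.00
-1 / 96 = -0.01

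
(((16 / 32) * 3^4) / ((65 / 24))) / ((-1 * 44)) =-243 / 715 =-0.34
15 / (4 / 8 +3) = 30 / 7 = 4.29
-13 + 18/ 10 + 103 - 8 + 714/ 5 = 1133/ 5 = 226.60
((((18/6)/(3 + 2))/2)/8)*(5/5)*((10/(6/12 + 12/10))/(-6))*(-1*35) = 175/136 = 1.29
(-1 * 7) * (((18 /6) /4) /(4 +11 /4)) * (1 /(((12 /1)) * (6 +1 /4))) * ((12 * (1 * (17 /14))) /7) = -34 /1575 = -0.02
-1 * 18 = -18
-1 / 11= -0.09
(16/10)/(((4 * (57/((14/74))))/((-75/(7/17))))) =-170/703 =-0.24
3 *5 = 15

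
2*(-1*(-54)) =108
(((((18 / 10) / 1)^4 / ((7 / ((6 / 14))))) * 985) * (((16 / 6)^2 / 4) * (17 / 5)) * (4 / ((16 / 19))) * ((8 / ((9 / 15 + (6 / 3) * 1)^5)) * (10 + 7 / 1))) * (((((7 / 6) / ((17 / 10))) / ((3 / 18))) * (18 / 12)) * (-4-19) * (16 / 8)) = -5911147.60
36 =36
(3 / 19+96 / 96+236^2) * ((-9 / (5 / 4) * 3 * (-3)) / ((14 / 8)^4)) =12539308032 / 32585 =384818.41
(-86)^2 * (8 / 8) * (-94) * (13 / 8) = -1129739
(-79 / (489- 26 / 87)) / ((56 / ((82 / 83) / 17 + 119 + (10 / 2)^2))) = -99789087 / 239965948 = -0.42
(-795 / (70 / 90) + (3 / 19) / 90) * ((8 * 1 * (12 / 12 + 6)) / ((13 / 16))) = -261013952 / 3705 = -70449.11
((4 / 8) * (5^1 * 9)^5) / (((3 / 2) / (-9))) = -553584375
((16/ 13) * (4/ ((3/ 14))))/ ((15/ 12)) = 3584/ 195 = 18.38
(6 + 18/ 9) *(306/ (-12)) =-204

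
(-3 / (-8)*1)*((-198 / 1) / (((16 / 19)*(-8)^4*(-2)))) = 5643 / 524288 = 0.01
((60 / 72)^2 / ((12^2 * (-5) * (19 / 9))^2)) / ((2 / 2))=0.00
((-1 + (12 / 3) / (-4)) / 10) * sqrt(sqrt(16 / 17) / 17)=-2 * 17^(1 / 4) / 85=-0.05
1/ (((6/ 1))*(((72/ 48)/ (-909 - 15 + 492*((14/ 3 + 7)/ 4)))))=511/ 9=56.78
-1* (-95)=95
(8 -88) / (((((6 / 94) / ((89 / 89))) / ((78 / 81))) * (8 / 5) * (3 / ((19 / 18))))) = -580450 / 2187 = -265.41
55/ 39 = 1.41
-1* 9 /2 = -9 /2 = -4.50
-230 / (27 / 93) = -7130 / 9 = -792.22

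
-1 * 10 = -10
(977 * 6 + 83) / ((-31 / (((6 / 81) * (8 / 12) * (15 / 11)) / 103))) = -118900 / 948321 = -0.13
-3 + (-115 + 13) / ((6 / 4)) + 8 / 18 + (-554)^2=2761609 / 9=306845.44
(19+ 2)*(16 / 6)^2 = 448 / 3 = 149.33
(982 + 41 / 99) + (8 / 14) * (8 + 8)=687149 / 693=991.56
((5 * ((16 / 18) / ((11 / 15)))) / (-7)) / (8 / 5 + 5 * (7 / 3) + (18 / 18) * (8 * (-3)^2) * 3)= -1000 / 264803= -0.00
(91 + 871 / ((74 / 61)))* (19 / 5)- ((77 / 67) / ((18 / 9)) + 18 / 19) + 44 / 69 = 9988013816 / 3249969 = 3073.26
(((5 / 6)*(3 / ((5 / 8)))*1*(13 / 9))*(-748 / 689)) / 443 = -0.01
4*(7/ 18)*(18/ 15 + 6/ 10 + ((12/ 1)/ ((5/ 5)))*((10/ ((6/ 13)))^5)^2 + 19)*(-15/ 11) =-376956813649638033448/ 649539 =-580345158103882.96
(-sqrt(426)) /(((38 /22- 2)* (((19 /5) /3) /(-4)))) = -220* sqrt(426) /19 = -238.99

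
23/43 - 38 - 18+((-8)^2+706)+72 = 33821/43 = 786.53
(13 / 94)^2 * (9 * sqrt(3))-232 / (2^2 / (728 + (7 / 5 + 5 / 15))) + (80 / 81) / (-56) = -119990102 / 2835 + 1521 * sqrt(3) / 8836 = -42324.25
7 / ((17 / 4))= 28 / 17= 1.65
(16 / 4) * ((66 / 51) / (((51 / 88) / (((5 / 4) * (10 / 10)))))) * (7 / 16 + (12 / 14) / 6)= 39325 / 6069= 6.48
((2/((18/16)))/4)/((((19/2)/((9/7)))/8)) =64/133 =0.48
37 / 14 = 2.64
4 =4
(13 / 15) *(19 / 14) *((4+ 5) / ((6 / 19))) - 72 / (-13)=71089 / 1820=39.06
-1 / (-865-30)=1 / 895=0.00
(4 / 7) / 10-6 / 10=-19 / 35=-0.54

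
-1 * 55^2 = -3025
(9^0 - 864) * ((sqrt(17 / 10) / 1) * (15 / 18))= -863 * sqrt(170) / 12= -937.68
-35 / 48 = -0.73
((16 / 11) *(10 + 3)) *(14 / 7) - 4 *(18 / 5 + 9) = -692 / 55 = -12.58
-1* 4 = -4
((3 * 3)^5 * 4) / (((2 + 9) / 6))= 1417176 / 11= 128834.18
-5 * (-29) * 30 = 4350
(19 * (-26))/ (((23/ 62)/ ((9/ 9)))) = -30628/ 23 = -1331.65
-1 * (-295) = 295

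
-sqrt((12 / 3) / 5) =-2*sqrt(5) / 5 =-0.89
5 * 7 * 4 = 140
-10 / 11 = -0.91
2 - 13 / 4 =-5 / 4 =-1.25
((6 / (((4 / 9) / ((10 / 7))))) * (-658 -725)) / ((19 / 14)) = -373410 / 19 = -19653.16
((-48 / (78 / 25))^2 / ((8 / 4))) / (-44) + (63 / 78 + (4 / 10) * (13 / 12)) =-40394 / 27885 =-1.45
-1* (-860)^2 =-739600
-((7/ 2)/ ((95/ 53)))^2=-137641/ 36100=-3.81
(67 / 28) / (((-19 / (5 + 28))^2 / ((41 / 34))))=8.70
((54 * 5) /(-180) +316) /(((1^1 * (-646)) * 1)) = -37 /76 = -0.49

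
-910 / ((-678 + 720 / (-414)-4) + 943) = -3.51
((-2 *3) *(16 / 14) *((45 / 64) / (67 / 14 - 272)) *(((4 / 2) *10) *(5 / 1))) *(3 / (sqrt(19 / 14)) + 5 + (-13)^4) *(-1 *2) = -128547000 / 1247 - 13500 *sqrt(266) / 23693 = -103094.30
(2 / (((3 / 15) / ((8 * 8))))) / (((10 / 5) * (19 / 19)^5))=320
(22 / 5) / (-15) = -22 / 75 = -0.29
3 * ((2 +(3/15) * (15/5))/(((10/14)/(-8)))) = -2184/25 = -87.36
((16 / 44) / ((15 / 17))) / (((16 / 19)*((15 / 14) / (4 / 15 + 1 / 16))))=178619 / 1188000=0.15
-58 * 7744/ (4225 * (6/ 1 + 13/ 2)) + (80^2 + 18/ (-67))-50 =6341.23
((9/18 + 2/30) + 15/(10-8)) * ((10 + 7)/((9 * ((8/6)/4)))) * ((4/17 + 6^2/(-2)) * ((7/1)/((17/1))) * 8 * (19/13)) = -38880688/9945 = -3909.57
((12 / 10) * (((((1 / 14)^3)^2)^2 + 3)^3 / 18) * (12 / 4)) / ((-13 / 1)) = -4920090016649110367615297484243246678970369 / 11844661151192093813871114937307448045731840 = -0.42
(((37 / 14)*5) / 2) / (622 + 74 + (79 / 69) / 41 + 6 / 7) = 104673 / 11040332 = 0.01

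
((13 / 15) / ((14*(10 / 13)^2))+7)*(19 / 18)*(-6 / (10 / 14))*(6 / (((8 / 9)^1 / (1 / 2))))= -8504229 / 40000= -212.61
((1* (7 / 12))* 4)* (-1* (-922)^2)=-5950588 / 3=-1983529.33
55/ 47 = 1.17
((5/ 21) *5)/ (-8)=-25/ 168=-0.15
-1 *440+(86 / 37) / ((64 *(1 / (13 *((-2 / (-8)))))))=-2083281 / 4736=-439.88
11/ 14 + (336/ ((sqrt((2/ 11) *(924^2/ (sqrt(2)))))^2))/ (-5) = 11/ 14 - sqrt(2)/ 2310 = 0.79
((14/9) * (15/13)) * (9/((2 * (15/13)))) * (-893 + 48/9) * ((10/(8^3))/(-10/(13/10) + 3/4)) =1211665/69312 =17.48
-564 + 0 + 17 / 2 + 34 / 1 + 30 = -983 / 2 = -491.50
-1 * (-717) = 717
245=245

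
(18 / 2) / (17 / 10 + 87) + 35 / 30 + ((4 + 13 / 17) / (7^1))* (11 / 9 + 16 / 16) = 1761091 / 633318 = 2.78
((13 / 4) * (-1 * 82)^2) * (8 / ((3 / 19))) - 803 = 3319247 / 3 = 1106415.67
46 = 46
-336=-336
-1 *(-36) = 36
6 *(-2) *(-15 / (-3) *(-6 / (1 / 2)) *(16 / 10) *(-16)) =-18432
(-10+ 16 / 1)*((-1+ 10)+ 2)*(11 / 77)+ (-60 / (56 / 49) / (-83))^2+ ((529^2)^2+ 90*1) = 15105562592078803 / 192892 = 78310985380.83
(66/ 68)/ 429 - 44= -44.00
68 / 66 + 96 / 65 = 5378 / 2145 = 2.51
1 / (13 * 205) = 1 / 2665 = 0.00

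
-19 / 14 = -1.36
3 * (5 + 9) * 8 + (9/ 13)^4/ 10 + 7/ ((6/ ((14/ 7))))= 338.36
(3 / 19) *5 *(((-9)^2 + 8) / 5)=267 / 19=14.05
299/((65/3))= 69/5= 13.80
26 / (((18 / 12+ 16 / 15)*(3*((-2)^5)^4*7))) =0.00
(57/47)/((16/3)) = 171/752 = 0.23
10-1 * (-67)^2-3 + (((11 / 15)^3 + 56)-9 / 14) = -209140241 / 47250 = -4426.25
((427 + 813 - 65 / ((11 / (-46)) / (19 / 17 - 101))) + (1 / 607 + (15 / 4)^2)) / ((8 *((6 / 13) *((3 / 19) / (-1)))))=11616522919261 / 261524736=44418.45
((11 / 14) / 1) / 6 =11 / 84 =0.13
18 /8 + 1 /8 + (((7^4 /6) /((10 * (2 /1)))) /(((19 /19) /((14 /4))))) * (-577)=-9697069 /240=-40404.45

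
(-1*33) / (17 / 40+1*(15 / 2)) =-1320 / 317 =-4.16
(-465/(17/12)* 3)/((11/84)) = -1406160/187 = -7519.57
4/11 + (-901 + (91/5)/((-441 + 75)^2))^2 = 4005960668090633531/4934657732400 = 811801.12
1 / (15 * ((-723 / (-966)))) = 322 / 3615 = 0.09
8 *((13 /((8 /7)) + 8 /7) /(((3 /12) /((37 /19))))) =103748 /133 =780.06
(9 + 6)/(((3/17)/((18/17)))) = 90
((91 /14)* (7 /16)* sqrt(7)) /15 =91* sqrt(7) /480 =0.50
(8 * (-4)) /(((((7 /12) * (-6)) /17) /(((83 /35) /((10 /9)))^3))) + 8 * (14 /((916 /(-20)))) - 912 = 5125766325112 /8591078125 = 596.64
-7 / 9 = -0.78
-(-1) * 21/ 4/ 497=3/ 284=0.01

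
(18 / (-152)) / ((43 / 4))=-9 / 817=-0.01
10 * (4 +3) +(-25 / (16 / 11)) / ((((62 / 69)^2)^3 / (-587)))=19238.81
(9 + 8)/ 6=17/ 6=2.83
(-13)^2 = 169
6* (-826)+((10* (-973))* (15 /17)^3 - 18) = -57276012 /4913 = -11658.05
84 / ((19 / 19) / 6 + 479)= 504 / 2875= 0.18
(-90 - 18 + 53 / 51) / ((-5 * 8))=1091 / 408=2.67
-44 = -44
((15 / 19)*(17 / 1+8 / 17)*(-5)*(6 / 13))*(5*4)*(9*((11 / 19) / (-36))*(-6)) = -44104500 / 79781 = -552.82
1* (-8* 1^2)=-8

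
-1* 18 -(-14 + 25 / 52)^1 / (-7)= -7255 / 364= -19.93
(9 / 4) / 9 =0.25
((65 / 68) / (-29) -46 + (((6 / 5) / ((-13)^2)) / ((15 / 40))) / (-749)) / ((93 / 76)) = -1091611726003 / 29018061345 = -37.62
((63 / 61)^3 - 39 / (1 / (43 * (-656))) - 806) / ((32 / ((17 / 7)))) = 4241871028961 / 50843744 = 83429.56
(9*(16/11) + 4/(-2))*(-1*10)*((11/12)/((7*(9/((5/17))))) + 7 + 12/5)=-36863459/35343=-1043.02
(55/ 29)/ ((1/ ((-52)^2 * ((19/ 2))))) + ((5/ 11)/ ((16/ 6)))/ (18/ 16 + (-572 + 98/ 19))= 445458559365/ 9143497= 48718.62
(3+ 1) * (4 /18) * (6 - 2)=32 /9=3.56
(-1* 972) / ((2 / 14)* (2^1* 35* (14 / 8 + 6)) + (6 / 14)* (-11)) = -13608 / 1019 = -13.35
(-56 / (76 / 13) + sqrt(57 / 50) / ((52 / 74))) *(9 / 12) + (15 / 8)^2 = -4461 / 1216 + 111 *sqrt(114) / 1040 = -2.53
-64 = -64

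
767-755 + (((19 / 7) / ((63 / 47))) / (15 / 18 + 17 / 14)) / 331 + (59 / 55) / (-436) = 86013229133 / 7167454140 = 12.00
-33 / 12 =-11 / 4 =-2.75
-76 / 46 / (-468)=19 / 5382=0.00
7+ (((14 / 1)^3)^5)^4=585709328057096652672532224032955891605231761913348157820228102782983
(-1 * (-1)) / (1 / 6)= 6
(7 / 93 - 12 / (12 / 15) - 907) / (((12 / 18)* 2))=-85739 / 124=-691.44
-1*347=-347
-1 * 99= -99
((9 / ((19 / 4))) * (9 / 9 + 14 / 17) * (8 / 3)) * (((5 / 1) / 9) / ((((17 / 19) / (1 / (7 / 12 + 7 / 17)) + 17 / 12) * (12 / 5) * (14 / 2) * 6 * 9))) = 0.00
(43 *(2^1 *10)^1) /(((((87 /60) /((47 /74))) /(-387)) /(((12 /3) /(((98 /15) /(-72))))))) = 337878864000 /52577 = 6426362.55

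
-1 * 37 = -37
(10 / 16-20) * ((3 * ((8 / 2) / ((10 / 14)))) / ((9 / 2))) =-217 / 3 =-72.33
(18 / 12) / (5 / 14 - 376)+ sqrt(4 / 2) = -7 / 1753+ sqrt(2) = 1.41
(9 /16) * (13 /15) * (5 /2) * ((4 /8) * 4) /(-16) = -39 /256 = -0.15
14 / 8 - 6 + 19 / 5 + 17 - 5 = 231 / 20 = 11.55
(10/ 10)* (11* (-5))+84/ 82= -2213/ 41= -53.98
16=16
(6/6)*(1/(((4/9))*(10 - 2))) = 9/32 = 0.28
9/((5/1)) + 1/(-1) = 4/5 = 0.80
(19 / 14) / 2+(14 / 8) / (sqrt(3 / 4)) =19 / 28+7 * sqrt(3) / 6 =2.70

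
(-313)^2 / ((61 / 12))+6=19278.59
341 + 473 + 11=825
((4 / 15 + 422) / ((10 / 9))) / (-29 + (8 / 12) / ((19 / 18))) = -180519 / 13475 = -13.40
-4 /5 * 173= -692 /5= -138.40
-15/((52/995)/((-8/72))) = 4975/156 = 31.89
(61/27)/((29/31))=1891/783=2.42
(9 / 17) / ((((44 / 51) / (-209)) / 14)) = -3591 / 2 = -1795.50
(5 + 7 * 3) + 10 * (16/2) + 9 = 115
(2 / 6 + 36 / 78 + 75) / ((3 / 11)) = 277.91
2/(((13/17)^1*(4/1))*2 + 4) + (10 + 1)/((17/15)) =14479/1462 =9.90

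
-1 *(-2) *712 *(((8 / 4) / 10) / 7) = 40.69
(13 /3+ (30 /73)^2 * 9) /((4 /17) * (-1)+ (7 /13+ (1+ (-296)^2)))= 20680517 /309563059488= 0.00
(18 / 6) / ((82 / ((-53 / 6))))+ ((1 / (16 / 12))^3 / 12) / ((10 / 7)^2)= -321119 / 1049600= -0.31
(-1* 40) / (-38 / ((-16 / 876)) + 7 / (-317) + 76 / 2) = -5072 / 268623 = -0.02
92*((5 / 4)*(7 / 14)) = 57.50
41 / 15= 2.73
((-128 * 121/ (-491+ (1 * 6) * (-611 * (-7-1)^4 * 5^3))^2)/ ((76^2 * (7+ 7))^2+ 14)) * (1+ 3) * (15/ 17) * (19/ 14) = -0.00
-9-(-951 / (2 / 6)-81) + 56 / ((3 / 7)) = 9167 / 3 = 3055.67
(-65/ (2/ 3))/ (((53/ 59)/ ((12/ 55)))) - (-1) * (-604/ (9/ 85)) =-30055474/ 5247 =-5728.13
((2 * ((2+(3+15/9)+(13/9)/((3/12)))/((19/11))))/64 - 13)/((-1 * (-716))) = -4369/244872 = -0.02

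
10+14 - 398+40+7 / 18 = -6005 / 18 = -333.61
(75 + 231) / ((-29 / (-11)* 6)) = 19.34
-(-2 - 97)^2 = -9801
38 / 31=1.23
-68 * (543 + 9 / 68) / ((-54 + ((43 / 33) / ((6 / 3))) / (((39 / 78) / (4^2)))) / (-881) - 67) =1073753109 / 1946797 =551.55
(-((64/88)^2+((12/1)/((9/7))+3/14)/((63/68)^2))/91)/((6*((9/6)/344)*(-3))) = 40425121472/24779407653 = 1.63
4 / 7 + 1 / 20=87 / 140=0.62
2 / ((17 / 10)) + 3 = 71 / 17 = 4.18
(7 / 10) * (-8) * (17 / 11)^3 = -137564 / 6655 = -20.67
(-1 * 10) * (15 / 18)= -25 / 3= -8.33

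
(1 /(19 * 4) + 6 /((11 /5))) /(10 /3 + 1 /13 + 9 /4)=89349 /184547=0.48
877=877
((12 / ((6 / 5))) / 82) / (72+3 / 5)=25 / 14883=0.00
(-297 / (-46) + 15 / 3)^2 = 131.25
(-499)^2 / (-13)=-249001 / 13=-19153.92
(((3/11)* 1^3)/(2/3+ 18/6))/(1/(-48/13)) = -432/1573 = -0.27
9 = 9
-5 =-5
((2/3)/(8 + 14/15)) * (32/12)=40/201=0.20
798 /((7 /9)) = 1026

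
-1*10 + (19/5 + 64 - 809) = -3756/5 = -751.20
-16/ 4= -4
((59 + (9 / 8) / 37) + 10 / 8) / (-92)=-17843 / 27232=-0.66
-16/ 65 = -0.25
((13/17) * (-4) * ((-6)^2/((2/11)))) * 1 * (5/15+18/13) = -17688/17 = -1040.47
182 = 182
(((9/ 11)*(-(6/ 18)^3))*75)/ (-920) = 5/ 2024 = 0.00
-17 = -17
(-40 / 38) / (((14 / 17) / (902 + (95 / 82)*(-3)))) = -1148.49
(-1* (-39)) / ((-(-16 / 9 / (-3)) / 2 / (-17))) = 17901 / 8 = 2237.62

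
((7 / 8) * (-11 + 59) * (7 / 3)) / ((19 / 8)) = 784 / 19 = 41.26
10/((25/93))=186/5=37.20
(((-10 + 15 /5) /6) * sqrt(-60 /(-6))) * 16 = -56 * sqrt(10) /3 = -59.03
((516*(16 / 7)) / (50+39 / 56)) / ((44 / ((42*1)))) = 693504 / 31229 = 22.21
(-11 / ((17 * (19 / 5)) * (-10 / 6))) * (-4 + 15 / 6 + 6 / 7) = -0.07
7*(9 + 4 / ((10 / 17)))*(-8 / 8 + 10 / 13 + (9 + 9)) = 127743 / 65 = 1965.28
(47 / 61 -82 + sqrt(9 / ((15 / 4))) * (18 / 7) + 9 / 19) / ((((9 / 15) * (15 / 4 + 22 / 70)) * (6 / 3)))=-32758600 / 1978413 + 120 * sqrt(15) / 569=-15.74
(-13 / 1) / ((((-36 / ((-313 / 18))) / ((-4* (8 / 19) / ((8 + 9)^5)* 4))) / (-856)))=-55729024 / 2185159923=-0.03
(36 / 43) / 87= 0.01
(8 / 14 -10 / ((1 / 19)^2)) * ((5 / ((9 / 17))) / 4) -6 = -358187 / 42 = -8528.26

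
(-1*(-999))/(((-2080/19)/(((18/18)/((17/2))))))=-18981/17680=-1.07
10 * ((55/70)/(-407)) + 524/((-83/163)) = -22122123/21497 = -1029.08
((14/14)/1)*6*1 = 6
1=1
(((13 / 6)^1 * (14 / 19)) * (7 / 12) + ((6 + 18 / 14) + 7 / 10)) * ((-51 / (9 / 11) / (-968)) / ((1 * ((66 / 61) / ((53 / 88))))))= 11732689553 / 36707489280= 0.32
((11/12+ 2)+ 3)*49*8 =6958/3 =2319.33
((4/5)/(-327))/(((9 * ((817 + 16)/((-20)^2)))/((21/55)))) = -64/1284129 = -0.00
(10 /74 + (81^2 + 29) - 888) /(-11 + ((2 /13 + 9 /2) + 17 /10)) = -13713635 /11174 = -1227.28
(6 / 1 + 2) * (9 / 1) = 72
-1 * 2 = -2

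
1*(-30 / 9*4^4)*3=-2560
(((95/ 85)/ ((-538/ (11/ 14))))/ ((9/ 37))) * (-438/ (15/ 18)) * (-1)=-564509/ 160055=-3.53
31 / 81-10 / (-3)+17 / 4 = 2581 / 324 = 7.97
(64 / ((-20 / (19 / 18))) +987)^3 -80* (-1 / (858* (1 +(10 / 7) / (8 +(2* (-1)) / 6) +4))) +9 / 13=951666969.15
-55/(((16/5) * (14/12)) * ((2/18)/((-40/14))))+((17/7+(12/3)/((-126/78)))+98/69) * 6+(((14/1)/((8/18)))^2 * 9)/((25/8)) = 182841243/56350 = 3244.74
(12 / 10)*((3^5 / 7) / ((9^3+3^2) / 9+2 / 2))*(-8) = -11664 / 2905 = -4.02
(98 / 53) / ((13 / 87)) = 8526 / 689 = 12.37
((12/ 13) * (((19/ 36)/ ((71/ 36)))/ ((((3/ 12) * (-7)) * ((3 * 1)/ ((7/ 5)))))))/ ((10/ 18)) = -2736/ 23075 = -0.12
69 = 69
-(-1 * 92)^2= -8464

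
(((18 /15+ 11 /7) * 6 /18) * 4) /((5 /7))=388 /75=5.17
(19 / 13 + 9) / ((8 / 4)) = 68 / 13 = 5.23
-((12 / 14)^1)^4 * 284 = -368064 / 2401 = -153.30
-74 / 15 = -4.93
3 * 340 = 1020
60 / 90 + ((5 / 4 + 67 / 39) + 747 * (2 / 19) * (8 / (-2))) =-307161 / 988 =-310.89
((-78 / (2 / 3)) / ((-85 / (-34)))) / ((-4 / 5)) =117 / 2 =58.50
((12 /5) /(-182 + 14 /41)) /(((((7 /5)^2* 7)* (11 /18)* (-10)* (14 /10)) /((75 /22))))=415125 /1081900204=0.00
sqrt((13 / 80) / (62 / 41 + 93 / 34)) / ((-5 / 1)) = -sqrt(536501810) / 592100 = -0.04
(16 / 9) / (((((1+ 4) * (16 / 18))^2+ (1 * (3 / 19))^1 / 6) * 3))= 1824 / 60881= 0.03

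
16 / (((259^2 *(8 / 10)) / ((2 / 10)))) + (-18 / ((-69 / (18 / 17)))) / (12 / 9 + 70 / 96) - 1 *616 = -177686818836 / 288515381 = -615.87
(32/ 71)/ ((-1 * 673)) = -32/ 47783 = -0.00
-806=-806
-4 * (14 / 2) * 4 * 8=-896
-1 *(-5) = 5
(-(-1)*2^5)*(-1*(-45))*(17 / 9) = 2720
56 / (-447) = -56 / 447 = -0.13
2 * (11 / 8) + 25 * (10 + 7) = 1711 / 4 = 427.75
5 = 5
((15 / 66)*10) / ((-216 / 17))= -425 / 2376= -0.18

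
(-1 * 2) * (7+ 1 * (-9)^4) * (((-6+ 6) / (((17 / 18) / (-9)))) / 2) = 0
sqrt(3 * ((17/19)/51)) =sqrt(19)/19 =0.23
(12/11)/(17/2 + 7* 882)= 24/136015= 0.00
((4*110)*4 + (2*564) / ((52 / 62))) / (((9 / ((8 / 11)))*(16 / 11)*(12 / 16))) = 80728 / 351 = 229.99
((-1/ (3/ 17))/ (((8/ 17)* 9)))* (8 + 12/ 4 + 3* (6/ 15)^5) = -9962119/ 675000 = -14.76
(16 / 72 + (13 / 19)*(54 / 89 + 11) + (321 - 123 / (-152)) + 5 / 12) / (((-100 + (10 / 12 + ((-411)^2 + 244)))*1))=40225589 / 20584103340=0.00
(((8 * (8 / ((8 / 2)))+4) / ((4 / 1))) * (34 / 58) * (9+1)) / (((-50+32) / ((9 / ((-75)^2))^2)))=-17 / 4078125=-0.00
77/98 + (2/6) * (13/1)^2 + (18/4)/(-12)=9533/168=56.74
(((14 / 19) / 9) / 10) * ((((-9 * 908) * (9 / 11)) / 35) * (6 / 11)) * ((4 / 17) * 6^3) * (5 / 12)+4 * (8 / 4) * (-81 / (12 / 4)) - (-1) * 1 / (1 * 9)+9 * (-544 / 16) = -949636991 / 1758735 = -539.95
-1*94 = -94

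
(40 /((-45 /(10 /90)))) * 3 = -8 /27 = -0.30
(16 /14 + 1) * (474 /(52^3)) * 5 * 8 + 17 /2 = 540661 /61516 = 8.79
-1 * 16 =-16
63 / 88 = 0.72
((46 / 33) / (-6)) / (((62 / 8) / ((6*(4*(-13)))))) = 9568 / 1023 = 9.35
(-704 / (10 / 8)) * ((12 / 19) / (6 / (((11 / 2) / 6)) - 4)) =-92928 / 665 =-139.74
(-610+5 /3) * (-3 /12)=1825 /12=152.08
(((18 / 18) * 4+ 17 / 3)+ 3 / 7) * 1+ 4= 296 / 21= 14.10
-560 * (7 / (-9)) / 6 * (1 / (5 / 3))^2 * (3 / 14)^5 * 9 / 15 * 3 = 0.02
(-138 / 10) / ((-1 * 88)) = 69 / 440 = 0.16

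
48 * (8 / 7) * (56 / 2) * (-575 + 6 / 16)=-882624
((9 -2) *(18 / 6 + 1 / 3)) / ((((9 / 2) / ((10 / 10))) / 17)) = 2380 / 27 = 88.15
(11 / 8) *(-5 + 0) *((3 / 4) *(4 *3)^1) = -495 / 8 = -61.88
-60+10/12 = -59.17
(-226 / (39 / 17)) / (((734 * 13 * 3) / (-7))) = 13447 / 558207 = 0.02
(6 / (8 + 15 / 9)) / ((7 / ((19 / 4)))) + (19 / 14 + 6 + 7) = 3000 / 203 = 14.78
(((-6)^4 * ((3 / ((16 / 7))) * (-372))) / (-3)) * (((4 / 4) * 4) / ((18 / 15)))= 703080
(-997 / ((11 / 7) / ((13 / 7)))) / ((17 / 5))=-64805 / 187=-346.55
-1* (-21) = 21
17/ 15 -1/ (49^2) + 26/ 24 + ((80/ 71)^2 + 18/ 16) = 4.61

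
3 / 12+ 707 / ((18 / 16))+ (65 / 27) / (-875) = 11882273 / 18900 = 628.69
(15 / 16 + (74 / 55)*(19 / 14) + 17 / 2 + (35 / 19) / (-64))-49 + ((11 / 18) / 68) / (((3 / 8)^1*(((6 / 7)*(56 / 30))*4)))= -8114410363 / 214885440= -37.76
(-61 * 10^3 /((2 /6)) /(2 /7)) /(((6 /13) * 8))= -693875 /4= -173468.75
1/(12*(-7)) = -0.01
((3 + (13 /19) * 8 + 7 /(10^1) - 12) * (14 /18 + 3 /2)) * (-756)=462357 /95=4866.92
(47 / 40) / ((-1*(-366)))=47 / 14640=0.00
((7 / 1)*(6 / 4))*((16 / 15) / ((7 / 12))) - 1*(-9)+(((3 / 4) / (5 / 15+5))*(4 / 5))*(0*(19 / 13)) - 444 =-2079 / 5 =-415.80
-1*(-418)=418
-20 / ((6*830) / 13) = -13 / 249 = -0.05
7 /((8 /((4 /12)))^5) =7 /7962624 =0.00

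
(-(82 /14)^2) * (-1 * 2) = 3362 /49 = 68.61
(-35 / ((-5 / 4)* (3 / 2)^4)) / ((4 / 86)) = 9632 / 81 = 118.91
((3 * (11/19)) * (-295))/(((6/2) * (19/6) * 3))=-6490/361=-17.98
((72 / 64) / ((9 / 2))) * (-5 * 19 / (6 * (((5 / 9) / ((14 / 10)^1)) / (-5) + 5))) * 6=-1197 / 248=-4.83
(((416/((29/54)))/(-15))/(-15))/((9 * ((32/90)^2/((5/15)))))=117/116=1.01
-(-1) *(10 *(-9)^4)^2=4304672100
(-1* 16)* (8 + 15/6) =-168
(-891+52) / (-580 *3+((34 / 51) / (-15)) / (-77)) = 2907135 / 6029098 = 0.48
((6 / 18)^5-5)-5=-2429 / 243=-10.00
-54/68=-27/34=-0.79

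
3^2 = 9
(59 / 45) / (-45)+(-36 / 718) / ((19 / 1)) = -438889 / 13812525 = -0.03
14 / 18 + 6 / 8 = 55 / 36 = 1.53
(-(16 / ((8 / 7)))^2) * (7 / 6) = -686 / 3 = -228.67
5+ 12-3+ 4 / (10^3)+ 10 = 6001 / 250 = 24.00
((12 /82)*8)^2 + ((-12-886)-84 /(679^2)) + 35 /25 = -495579855649 /553578515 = -895.23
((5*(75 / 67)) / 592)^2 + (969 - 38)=1464679966801 / 1573232896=931.00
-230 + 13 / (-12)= -2773 / 12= -231.08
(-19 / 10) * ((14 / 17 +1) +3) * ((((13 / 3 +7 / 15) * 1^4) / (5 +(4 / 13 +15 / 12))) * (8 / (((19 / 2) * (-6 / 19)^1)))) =2592512 / 144925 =17.89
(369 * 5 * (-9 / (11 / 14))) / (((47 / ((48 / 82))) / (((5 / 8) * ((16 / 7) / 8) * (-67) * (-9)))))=-14652900 / 517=-28342.17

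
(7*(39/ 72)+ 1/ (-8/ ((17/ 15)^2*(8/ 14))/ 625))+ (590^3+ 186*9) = 103511832707/ 504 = 205380620.45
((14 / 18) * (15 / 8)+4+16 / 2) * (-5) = -1615 / 24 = -67.29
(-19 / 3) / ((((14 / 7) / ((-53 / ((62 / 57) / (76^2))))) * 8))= 6907013 / 62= 111403.44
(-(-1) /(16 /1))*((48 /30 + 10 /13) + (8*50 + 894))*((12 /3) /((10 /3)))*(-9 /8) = -284391 /2600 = -109.38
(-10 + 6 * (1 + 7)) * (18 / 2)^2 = 3078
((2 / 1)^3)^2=64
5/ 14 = 0.36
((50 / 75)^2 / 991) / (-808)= -1 / 1801638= -0.00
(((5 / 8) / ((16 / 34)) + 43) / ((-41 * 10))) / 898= -2837 / 23563520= -0.00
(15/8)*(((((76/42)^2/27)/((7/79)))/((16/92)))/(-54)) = -3279685/12002256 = -0.27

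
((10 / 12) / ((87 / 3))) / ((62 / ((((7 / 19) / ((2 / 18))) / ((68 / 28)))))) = 735 / 1161508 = 0.00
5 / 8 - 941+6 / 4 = -938.88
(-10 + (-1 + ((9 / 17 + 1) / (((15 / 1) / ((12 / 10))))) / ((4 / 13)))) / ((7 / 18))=-81108 / 2975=-27.26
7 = 7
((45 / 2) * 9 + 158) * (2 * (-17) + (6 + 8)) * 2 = -14420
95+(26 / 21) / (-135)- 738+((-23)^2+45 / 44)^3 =35957765396577131 / 241496640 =148895510.08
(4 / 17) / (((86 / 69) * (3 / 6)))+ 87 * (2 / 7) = 129126 / 5117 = 25.23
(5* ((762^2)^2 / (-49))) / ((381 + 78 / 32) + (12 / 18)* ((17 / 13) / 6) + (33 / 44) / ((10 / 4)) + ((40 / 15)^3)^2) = -1278058571413228800 / 27620042807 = -46272867.15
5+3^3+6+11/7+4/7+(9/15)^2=7088/175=40.50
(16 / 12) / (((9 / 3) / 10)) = 40 / 9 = 4.44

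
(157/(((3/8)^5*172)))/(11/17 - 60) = -21864448/10543041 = -2.07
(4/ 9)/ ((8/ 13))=13/ 18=0.72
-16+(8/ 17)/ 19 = -5160/ 323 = -15.98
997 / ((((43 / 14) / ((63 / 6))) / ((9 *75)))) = 98927325 / 43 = 2300635.47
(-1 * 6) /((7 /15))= -12.86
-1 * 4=-4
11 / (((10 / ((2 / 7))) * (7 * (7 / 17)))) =187 / 1715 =0.11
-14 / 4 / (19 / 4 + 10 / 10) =-14 / 23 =-0.61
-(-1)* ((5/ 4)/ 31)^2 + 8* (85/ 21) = 10456205/ 322896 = 32.38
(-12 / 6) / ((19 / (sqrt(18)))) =-6 * sqrt(2) / 19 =-0.45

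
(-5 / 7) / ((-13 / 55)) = 275 / 91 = 3.02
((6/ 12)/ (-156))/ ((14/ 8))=-1/ 546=-0.00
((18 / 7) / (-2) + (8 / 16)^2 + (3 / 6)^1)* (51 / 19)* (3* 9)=-20655 / 532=-38.83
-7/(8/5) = -35/8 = -4.38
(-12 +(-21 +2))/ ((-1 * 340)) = 31/ 340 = 0.09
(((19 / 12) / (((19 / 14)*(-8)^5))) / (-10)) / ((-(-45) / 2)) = 7 / 44236800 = 0.00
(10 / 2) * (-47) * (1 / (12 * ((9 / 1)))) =-2.18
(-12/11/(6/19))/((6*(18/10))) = -95/297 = -0.32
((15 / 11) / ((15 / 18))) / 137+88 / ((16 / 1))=5.51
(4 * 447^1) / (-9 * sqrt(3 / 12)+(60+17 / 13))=31.47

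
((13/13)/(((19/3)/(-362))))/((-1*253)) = 1086/4807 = 0.23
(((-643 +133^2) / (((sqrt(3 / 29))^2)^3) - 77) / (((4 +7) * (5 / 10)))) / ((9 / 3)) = 92385070 / 99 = 933182.53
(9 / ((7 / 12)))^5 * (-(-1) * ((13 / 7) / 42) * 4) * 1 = 127341766656 / 823543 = 154626.74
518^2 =268324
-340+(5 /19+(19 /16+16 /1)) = -98055 /304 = -322.55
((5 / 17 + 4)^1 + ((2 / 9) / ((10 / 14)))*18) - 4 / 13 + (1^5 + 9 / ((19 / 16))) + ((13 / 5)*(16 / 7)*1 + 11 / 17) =24.76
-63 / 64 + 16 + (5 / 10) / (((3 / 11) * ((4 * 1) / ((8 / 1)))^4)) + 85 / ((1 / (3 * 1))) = 57475 / 192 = 299.35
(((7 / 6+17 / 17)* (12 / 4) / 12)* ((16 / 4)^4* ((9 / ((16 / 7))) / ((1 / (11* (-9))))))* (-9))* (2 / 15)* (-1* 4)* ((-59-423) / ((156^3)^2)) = 18557 / 2138647680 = 0.00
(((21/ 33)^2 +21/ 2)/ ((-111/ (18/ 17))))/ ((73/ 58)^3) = -1544701704/ 29607694853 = -0.05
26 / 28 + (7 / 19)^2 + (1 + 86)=445077 / 5054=88.06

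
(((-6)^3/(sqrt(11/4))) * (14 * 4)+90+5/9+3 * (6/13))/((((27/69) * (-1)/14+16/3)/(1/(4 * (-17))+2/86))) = 1731877/11688690 -5842368 * sqrt(11)/1648405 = -11.61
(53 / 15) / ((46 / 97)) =7.45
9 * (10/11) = 90/11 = 8.18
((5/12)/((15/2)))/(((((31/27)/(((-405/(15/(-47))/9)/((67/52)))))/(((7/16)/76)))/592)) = 1424241/78926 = 18.05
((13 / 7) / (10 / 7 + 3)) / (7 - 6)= 13 / 31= 0.42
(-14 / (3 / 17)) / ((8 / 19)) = -2261 / 12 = -188.42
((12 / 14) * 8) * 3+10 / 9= 1366 / 63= 21.68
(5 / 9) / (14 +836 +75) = 1 / 1665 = 0.00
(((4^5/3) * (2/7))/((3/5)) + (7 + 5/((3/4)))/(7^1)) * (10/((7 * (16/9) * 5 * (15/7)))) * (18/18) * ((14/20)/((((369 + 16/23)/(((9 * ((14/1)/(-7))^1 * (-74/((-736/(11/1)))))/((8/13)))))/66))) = -493475697/9894400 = -49.87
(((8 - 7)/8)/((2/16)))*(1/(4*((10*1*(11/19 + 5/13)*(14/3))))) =741/133280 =0.01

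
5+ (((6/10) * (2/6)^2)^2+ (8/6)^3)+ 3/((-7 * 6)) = 69017/9450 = 7.30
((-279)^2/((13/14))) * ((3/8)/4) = 1634661/208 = 7858.95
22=22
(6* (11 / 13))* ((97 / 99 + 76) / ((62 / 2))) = 15242 / 1209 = 12.61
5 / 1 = 5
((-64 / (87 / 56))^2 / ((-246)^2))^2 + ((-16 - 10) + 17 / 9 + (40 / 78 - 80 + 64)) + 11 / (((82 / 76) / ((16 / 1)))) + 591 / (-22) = 362504934391055914807 / 3750278234269081086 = 96.66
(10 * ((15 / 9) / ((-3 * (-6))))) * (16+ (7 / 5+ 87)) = 290 / 3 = 96.67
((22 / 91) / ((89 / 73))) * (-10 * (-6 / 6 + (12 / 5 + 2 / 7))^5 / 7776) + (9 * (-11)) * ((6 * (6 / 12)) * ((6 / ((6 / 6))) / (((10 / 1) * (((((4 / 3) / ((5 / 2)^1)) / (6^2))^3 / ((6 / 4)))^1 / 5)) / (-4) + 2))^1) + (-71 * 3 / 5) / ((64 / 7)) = -895.66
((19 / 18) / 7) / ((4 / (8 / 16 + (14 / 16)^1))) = 209 / 4032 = 0.05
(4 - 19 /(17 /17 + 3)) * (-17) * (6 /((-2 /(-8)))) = 306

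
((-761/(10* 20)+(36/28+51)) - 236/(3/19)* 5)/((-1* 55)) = 31184381/231000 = 135.00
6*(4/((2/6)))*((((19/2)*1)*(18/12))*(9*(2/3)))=6156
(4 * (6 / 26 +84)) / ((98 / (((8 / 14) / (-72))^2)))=365 / 1685502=0.00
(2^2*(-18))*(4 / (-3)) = 96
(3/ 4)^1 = 3/ 4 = 0.75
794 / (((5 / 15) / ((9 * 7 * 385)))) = 57775410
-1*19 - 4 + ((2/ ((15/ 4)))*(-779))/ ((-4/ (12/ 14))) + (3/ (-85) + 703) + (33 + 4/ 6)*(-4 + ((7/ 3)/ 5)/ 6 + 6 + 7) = 34527277/ 32130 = 1074.61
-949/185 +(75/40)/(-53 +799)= -5660857/1104080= -5.13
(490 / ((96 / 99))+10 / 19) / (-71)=-153775 / 21584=-7.12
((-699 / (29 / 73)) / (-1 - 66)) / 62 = 51027 / 120466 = 0.42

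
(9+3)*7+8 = 92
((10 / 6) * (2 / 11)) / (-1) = -10 / 33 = -0.30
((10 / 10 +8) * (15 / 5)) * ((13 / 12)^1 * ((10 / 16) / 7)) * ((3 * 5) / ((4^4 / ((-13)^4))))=250622775 / 57344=4370.51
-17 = -17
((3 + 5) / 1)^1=8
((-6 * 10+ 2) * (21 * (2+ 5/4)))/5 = -7917/10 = -791.70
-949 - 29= -978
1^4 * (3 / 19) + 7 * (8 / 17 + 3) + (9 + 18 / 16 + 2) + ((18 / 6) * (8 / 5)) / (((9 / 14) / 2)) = 1996541 / 38760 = 51.51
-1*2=-2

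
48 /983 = 0.05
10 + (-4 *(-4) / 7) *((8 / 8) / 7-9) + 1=-453 / 49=-9.24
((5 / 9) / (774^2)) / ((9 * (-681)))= -5 / 33045631236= -0.00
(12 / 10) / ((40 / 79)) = 237 / 100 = 2.37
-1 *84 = -84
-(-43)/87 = 43/87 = 0.49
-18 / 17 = -1.06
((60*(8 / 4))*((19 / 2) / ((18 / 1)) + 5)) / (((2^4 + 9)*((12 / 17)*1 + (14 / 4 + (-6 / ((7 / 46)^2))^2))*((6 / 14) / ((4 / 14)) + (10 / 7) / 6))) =454864648 / 2000473562755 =0.00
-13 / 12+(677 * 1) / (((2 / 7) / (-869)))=-24709159 / 12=-2059096.58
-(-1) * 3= 3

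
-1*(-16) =16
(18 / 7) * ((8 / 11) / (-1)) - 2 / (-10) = -643 / 385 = -1.67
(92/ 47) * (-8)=-736/ 47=-15.66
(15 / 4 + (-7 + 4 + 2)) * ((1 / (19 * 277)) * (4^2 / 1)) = 44 / 5263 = 0.01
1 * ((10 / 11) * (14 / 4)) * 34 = 108.18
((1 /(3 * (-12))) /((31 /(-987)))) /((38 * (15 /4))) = 329 /53010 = 0.01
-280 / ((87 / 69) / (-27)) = 5995.86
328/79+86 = 90.15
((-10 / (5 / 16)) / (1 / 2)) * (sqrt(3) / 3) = -64 * sqrt(3) / 3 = -36.95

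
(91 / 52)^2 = 49 / 16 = 3.06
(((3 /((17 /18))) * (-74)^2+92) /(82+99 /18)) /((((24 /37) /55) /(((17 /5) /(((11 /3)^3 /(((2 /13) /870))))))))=8249187 /39914875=0.21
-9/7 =-1.29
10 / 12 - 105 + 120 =95 / 6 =15.83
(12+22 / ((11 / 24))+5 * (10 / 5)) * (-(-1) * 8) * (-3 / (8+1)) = -560 / 3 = -186.67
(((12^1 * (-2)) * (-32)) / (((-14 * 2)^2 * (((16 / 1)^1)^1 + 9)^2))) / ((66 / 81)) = 648 / 336875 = 0.00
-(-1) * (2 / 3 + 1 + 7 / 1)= 26 / 3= 8.67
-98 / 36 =-49 / 18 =-2.72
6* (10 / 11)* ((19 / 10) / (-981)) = -38 / 3597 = -0.01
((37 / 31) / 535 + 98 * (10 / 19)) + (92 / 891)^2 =12906411289003 / 250163811315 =51.59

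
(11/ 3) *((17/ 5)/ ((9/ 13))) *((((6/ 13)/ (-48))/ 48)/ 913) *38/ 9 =-323/ 19362240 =-0.00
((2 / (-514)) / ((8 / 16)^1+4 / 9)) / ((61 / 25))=-450 / 266509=-0.00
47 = 47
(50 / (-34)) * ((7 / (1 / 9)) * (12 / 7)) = -2700 / 17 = -158.82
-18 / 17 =-1.06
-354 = -354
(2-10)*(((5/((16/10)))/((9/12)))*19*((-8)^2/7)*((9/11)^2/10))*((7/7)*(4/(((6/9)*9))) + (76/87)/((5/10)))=-3283200/3509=-935.65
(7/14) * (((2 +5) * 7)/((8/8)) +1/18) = 883/36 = 24.53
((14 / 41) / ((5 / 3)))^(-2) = 42025 / 1764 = 23.82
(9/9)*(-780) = -780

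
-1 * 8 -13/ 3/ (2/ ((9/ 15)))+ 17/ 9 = -667/ 90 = -7.41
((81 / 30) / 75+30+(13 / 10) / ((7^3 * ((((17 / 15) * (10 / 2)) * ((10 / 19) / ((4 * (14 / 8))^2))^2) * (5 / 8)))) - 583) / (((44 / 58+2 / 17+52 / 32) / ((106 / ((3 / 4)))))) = -568241392736 / 18496875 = -30720.94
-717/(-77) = 717/77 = 9.31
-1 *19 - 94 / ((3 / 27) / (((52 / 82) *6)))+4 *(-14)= -135051 / 41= -3293.93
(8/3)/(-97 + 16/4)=-8/279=-0.03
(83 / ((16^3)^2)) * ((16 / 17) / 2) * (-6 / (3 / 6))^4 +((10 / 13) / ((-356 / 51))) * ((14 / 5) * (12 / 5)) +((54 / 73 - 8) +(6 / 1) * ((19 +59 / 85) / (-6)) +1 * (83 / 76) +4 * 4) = -11793922994279 / 1117425786880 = -10.55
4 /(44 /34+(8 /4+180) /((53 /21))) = 901 /16535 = 0.05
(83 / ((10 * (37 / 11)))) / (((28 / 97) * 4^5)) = 88561 / 10608640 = 0.01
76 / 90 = 38 / 45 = 0.84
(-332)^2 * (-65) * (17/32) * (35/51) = -15672475/6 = -2612079.17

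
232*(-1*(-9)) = 2088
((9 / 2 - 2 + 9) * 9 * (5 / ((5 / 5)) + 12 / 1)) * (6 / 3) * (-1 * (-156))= 548964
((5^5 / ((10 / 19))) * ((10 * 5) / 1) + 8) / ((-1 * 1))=-296883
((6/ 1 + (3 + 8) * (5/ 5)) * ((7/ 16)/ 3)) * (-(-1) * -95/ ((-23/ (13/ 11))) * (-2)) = -146965/ 6072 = -24.20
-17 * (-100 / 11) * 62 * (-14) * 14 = -20658400 / 11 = -1878036.36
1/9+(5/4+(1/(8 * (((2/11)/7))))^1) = 889/144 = 6.17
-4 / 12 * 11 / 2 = -11 / 6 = -1.83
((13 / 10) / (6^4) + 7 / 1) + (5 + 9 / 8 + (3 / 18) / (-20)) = 34001 / 2592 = 13.12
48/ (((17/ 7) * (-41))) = -336/ 697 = -0.48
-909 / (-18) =101 / 2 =50.50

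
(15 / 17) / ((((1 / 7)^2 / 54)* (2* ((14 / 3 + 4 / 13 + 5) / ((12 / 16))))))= 2321865 / 26452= 87.78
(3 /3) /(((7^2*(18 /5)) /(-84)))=-10 /21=-0.48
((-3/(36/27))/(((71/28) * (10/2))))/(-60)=21/7100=0.00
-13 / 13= -1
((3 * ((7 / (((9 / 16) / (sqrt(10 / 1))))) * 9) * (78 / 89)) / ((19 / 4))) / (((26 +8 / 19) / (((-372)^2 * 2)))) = 14507071488 * sqrt(10) / 22339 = 2053600.79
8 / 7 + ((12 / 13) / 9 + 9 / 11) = 2.06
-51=-51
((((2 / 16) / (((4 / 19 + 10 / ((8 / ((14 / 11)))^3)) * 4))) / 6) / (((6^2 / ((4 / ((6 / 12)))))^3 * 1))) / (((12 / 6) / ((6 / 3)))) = 101156 / 443858211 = 0.00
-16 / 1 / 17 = -16 / 17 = -0.94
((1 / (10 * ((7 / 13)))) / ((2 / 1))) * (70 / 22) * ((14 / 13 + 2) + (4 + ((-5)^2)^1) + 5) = 241 / 22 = 10.95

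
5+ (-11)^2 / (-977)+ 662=651538 / 977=666.88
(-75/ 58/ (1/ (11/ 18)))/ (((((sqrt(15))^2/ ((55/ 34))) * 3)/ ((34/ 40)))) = -605/ 25056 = -0.02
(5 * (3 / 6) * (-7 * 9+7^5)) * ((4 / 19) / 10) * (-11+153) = 2377648 / 19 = 125139.37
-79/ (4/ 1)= -79/ 4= -19.75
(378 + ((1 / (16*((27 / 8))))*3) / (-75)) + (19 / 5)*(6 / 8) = 1028293 / 2700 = 380.85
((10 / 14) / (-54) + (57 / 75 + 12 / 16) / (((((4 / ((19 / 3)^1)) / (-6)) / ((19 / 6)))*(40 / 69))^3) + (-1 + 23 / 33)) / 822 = -179695499914254983 / 699981004800000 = -256.71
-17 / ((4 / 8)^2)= -68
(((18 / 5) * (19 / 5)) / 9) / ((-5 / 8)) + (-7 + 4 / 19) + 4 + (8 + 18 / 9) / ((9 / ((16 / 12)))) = -239827 / 64125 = -3.74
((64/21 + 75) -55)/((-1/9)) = -1452/7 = -207.43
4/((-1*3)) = -1.33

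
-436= -436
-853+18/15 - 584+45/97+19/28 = -1434.66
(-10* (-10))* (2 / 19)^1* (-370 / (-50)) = 1480 / 19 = 77.89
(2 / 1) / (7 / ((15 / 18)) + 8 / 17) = 85 / 377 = 0.23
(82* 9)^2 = 544644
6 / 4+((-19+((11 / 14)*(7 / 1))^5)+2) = 160555 / 32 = 5017.34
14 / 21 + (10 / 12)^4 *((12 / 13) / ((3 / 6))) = 1093 / 702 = 1.56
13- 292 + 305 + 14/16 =215/8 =26.88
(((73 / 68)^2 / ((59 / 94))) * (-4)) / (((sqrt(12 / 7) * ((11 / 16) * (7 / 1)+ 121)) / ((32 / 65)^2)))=-1025896448 * sqrt(21) / 435052428525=-0.01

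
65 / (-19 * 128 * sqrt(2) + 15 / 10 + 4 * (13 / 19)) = -228267520 * sqrt(2) / 17081408191- 397670 / 17081408191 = -0.02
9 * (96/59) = 14.64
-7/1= -7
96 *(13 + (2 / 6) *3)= 1344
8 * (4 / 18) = 1.78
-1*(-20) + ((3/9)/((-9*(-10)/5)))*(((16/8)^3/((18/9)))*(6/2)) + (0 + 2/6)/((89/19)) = 16255/801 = 20.29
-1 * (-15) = 15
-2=-2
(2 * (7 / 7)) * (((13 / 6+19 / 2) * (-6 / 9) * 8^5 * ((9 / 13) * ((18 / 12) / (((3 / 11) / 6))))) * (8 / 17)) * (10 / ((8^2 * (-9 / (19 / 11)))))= 108953600 / 663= 164334.24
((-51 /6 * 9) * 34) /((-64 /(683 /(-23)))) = -1776483 /1472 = -1206.85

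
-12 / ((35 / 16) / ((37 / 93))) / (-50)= 0.04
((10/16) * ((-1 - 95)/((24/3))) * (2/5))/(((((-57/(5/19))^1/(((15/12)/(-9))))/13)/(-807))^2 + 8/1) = -22929391875/61313941016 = -0.37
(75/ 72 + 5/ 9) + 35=2635/ 72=36.60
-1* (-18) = 18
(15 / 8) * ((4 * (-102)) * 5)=-3825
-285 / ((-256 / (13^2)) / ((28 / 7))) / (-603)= -16055 / 12864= -1.25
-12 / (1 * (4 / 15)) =-45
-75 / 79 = -0.95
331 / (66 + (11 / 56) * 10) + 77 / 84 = 132149 / 22836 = 5.79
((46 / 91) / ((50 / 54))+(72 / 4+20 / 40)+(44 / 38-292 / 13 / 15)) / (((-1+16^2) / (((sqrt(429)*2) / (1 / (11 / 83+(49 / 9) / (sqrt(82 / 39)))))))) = 53366533*sqrt(429) / 2744571375+33960521*sqrt(902) / 89390250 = 11.81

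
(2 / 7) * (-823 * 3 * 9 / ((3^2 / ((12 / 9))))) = -6584 / 7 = -940.57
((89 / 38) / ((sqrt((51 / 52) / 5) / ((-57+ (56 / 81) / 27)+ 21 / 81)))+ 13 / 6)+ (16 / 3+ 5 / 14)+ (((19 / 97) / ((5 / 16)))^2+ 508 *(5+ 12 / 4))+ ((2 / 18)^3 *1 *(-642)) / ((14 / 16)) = 1628976710941 / 400117725-11039204 *sqrt(3315) / 2119203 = 3771.32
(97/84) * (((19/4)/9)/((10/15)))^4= 12641137/27869184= 0.45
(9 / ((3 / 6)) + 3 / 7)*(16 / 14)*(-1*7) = -1032 / 7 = -147.43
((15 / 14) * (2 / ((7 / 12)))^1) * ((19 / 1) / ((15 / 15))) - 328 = -12652 / 49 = -258.20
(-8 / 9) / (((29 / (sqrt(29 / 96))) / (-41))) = 41 * sqrt(174) / 783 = 0.69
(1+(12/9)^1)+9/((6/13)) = 131/6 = 21.83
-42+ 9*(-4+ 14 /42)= -75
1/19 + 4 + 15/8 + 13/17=17293/2584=6.69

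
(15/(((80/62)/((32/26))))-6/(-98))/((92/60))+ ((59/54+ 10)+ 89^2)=6282920713/791154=7941.46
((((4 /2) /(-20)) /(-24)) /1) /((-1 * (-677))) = 1 /162480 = 0.00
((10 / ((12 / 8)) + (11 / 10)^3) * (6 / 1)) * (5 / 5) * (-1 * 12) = -71979 / 125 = -575.83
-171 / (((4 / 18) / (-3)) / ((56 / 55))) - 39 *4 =120696 / 55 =2194.47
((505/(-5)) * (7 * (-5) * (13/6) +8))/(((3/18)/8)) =328856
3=3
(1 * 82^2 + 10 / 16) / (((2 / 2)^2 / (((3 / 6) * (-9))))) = -484173 / 16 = -30260.81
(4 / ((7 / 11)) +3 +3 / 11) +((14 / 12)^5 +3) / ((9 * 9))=9.62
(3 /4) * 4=3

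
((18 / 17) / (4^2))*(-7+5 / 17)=-513 / 1156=-0.44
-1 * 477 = -477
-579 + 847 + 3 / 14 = 3755 / 14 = 268.21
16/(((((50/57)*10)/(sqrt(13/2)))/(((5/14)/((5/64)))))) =21.26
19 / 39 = 0.49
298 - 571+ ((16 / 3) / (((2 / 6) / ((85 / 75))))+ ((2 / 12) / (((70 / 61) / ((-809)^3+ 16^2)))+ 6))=-32298071777 / 420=-76900170.90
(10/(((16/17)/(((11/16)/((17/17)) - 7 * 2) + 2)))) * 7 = -107695/128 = -841.37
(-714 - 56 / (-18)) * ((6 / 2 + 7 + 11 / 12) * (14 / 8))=-2933483 / 216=-13580.94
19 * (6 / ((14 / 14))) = 114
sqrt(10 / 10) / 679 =1 / 679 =0.00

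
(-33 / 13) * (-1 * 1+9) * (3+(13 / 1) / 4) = -1650 / 13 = -126.92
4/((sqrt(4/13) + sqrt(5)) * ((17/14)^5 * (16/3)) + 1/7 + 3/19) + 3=3 * (40701752 + 53954566 * sqrt(13) + 350704679 * sqrt(5))/(7491120 + 53954566 * sqrt(13) + 350704679 * sqrt(5))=3.10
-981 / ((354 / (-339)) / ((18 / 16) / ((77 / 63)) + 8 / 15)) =70908969 / 51920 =1365.74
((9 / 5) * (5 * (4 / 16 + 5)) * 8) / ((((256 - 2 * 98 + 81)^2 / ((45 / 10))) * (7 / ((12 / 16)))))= 81 / 8836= 0.01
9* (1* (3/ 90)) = 3/ 10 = 0.30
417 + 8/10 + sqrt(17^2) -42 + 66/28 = 27661/70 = 395.16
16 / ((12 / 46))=184 / 3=61.33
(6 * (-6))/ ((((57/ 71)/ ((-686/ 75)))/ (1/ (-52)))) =-48706/ 6175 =-7.89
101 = 101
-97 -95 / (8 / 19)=-2581 / 8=-322.62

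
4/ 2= 2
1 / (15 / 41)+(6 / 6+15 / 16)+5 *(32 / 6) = 2507 / 80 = 31.34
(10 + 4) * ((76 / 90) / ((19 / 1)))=28 / 45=0.62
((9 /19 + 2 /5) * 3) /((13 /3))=747 /1235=0.60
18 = 18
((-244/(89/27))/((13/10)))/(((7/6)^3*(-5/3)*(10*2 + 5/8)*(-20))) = -5692032/109134025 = -0.05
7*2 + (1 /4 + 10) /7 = 15.46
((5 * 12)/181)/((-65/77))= -924/2353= -0.39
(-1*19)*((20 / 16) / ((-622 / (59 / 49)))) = 5605 / 121912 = 0.05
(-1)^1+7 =6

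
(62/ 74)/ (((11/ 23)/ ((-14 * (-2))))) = 19964/ 407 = 49.05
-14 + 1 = -13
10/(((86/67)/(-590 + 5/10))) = -394965/86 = -4592.62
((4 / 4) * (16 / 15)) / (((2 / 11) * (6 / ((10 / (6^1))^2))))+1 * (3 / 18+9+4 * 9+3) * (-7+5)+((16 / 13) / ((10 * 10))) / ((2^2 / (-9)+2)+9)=-234122209 / 2500875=-93.62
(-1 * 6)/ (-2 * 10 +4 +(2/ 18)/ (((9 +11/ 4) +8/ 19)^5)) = 18284051162109375/ 48757468497862312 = 0.38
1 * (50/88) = 25/44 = 0.57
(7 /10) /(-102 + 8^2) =-0.02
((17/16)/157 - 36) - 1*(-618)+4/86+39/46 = 1448140853/2484368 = 582.90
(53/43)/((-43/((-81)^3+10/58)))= 816824552/53621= 15233.30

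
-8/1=-8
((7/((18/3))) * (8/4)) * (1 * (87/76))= 2.67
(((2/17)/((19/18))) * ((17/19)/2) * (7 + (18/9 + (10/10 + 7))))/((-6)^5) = -17/155952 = -0.00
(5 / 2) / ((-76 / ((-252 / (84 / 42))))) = 315 / 76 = 4.14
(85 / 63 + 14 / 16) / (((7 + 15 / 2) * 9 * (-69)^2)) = 0.00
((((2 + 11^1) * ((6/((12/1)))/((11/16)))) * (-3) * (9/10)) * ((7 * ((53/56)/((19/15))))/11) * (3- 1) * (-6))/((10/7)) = 1171989/11495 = 101.96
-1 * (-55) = 55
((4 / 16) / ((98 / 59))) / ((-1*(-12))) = 59 / 4704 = 0.01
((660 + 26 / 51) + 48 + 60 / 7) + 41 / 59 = 15118519 / 21063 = 717.78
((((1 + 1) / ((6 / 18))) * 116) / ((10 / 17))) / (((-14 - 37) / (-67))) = 7772 / 5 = 1554.40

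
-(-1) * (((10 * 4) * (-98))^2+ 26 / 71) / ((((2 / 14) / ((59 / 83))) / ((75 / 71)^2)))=2534562888401250 / 29706613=85319820.49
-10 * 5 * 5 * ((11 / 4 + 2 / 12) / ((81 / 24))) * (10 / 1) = -175000 / 81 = -2160.49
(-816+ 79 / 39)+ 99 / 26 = -4861 / 6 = -810.17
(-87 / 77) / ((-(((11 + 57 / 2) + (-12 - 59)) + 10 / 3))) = -522 / 13013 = -0.04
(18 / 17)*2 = 36 / 17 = 2.12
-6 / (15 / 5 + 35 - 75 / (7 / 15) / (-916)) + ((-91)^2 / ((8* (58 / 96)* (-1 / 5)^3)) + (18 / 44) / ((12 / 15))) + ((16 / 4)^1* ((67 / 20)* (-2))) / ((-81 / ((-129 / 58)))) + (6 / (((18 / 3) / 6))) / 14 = -214163.75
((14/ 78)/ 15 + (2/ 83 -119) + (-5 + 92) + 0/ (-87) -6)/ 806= -1843339/ 39135330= -0.05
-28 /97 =-0.29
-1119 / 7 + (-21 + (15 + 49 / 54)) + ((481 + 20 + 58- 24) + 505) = 330769 / 378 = 875.05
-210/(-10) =21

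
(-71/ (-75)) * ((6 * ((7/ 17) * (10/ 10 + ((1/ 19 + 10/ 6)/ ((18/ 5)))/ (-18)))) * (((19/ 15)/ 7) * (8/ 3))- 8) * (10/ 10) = -30090368/ 4647375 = -6.47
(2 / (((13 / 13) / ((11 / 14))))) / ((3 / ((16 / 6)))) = 88 / 63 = 1.40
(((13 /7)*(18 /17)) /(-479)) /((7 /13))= -3042 /399007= -0.01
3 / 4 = 0.75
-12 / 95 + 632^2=37945268 / 95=399423.87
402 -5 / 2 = 799 / 2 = 399.50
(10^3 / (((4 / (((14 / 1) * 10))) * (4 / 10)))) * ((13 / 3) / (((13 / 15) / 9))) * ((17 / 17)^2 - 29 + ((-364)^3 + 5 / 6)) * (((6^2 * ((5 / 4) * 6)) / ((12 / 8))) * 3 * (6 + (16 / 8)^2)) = -1025459994431250000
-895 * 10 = -8950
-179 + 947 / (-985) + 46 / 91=-16085532 / 89635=-179.46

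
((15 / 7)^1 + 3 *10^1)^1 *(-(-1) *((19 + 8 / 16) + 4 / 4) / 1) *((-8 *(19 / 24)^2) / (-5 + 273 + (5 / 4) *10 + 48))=-370025 / 36792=-10.06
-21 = -21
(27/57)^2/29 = 81/10469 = 0.01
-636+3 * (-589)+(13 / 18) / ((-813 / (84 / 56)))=-23443681 / 9756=-2403.00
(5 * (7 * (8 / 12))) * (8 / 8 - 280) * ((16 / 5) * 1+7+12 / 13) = -72411.23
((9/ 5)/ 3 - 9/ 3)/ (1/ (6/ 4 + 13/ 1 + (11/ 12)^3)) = -26387/ 720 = -36.65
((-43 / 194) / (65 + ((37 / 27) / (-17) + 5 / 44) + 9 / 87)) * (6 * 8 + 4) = -654794712 / 3700490927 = -0.18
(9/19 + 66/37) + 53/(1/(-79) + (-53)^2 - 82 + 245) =375550430/165055261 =2.28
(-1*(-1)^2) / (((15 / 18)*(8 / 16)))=-12 / 5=-2.40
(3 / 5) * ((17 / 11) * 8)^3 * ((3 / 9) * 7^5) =42277268992 / 6655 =6352707.59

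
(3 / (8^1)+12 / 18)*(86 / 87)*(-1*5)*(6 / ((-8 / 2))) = 7.72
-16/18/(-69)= 8/621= 0.01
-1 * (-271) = 271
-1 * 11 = -11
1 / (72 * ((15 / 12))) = 1 / 90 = 0.01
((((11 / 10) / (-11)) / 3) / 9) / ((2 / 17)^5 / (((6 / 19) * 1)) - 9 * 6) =1419857 / 20701487700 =0.00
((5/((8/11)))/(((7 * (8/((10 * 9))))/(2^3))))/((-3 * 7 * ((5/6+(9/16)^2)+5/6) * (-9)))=17600/74627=0.24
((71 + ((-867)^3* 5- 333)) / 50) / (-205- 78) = 3258572077 / 14150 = 230287.78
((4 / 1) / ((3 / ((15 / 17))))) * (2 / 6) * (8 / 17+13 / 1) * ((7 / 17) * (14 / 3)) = 448840 / 44217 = 10.15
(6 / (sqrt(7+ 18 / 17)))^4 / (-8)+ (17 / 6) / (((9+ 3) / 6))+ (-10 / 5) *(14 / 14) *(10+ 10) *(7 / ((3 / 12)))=-252498103 / 225228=-1121.08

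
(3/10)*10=3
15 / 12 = 5 / 4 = 1.25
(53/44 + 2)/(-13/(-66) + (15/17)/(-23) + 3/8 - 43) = -330786/4383551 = -0.08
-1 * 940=-940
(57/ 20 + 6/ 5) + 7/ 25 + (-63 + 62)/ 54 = 11641/ 2700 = 4.31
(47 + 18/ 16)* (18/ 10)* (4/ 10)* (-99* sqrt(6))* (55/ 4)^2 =-41507235* sqrt(6)/ 64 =-1588617.91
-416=-416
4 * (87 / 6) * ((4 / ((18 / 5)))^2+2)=15196 / 81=187.60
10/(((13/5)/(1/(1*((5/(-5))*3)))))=-50/39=-1.28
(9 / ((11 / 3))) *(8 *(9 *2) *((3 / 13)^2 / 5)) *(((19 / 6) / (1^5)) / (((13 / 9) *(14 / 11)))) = 6.48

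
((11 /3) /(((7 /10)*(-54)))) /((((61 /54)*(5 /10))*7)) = -220 /8967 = -0.02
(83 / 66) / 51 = 83 / 3366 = 0.02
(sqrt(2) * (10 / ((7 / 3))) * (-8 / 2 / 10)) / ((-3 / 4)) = 16 * sqrt(2) / 7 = 3.23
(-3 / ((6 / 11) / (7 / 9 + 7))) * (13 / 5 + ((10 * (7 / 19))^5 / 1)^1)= -216516025033 / 7428297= -29147.46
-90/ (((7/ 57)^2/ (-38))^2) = -1371857889960/ 2401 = -571369383.57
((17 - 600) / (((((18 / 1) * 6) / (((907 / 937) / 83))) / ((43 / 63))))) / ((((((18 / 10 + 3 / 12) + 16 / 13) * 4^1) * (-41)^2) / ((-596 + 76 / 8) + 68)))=1532626782115 / 1517500100380824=0.00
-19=-19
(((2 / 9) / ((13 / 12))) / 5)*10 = 16 / 39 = 0.41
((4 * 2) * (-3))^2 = 576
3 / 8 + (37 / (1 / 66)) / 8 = 2445 / 8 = 305.62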